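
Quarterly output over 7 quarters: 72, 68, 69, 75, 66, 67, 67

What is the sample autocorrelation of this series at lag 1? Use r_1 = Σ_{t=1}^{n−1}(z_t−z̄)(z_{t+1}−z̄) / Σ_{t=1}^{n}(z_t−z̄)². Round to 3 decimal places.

Mean z̄ = (72 + 68 + 69 + 75 + 66 + 67 + 67)/7 = 69.1429
Σ(z_t−z̄)(z_{t+1}−z̄) = (-3.2653) + (0.1633) + (-0.8367) + (-18.4082) + (6.7347) + (4.5918) = -11.0204
Denominator Σ(z_t−z̄)² = 62.8571
r_1 = -11.0204 / 62.8571 = -0.175

-0.175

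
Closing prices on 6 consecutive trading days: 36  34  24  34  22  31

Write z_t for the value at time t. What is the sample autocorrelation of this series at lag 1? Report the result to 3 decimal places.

Mean z̄ = (36 + 34 + 24 + 34 + 22 + 31)/6 = 30.1667
Deviations from mean: 5.8333, 3.8333, -6.1667, 3.8333, -8.1667, 0.8333
Numerator Σ_{t=1}^{5}(z_t−z̄)(z_{t+1}−z̄) = -63.0278
Denominator Σ(z_t−z̄)² = 168.8333
r_1 = -63.0278 / 168.8333 = -0.373

-0.373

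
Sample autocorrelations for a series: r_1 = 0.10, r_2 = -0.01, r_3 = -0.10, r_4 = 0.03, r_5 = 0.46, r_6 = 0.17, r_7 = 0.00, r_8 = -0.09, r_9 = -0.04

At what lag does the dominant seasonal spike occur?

The largest autocorrelation is r_5 = 0.46; the remaining lags stay at or below 0.17.
The dominant spike at lag 5 indicates a seasonal period of 5.

5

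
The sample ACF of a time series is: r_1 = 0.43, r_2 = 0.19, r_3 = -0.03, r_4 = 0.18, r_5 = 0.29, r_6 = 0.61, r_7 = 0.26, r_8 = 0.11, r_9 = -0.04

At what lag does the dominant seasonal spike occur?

6

The largest autocorrelation is r_6 = 0.61; the remaining lags stay at or below 0.43. The elevated value at lag 1 (0.43), dropping to 0.19 at lag 2, reflects decaying short-term dependence rather than seasonality.
The dominant spike at lag 6 indicates a seasonal period of 6.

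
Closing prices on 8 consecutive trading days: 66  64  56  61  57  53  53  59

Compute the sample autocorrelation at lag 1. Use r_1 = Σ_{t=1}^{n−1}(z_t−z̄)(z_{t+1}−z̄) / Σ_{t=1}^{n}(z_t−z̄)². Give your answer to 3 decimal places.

0.334

Mean z̄ = (66 + 64 + 56 + 61 + 57 + 53 + 53 + 59)/8 = 58.6250
Numerator Σ_{t=1}^{7}(z_t−z̄)(z_{t+1}−z̄) = 54.1094
Denominator Σ(z_t−z̄)² = 161.8750
r_1 = 54.1094 / 161.8750 = 0.334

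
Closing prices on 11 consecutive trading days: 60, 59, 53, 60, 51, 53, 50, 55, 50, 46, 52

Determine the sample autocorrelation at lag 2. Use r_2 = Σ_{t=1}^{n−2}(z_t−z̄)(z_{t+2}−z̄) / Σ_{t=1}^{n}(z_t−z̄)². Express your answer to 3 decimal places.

0.217

Mean z̄ = (60 + 59 + 53 + 60 + 51 + 53 + 50 + 55 + 50 + 46 + 52)/11 = 53.5455
Numerator Σ_{t=1}^{9}(z_t−z̄)(z_{t+2}−z̄) = 44.8595
Denominator Σ(z_t−z̄)² = 206.7273
r_2 = 44.8595 / 206.7273 = 0.217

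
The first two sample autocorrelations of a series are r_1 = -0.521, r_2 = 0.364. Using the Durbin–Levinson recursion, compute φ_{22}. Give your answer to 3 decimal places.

0.127

φ_{22} = (r_2 − r_1²) / (1 − r_1²)
r_1² = (-0.521)² = 0.271441
Numerator = 0.364 − 0.2714 = 0.0926; denominator = 1 − 0.2714 = 0.7286
φ_{22} = 0.0926 / 0.7286 = 0.127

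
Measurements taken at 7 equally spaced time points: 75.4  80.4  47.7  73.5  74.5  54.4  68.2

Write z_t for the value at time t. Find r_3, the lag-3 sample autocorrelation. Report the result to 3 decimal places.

0.456

Mean z̄ = (75.4 + 80.4 + 47.7 + 73.5 + 74.5 + 54.4 + 68.2)/7 = 67.7286
Deviations from mean: 7.6714, 12.6714, -20.0286, 5.7714, 6.7714, -13.3286, 0.4714
Numerator Σ_{t=1}^{4}(z_t−z̄)(z_{t+3}−z̄) = 399.7518
Denominator Σ(z_t−z̄)² = 877.5943
r_3 = 399.7518 / 877.5943 = 0.456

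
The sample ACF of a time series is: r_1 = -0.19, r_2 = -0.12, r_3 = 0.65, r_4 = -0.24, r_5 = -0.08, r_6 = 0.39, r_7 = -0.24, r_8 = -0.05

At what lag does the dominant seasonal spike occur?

The largest autocorrelation is r_3 = 0.65, with a weaker echo at lag 6 (0.39); the remaining lags stay at or below -0.05.
The dominant spike at lag 3 indicates a seasonal period of 3.

3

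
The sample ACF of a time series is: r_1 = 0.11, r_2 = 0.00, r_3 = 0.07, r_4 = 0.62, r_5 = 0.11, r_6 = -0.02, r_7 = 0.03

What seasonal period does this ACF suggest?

4

The largest autocorrelation is r_4 = 0.62; the remaining lags stay at or below 0.11.
The dominant spike at lag 4 indicates a seasonal period of 4.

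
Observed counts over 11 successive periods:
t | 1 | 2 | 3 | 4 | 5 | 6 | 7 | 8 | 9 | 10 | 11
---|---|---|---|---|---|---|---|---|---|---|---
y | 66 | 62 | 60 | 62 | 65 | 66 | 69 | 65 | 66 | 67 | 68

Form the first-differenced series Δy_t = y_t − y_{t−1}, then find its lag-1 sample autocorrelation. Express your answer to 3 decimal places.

0.016

First differences Δy: -4, -2, 2, 3, 1, 3, -4, 1, 1, 1
Mean of differences = 0.2000
Numerator Σ(Δy_t−Δȳ)(Δy_{t+1}−Δȳ) = 0.9600
Denominator Σ(Δy_t−Δȳ)² = 61.6000
r_1(Δy) = 0.9600 / 61.6000 = 0.016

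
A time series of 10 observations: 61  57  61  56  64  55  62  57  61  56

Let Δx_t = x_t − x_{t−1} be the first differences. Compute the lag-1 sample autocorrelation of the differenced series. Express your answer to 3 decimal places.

First differences Δx: -4, 4, -5, 8, -9, 7, -5, 4, -5
Mean of differences = -0.5556
Numerator Σ(Δx_t−Δx̄)(Δx_{t+1}−Δx̄) = -284.0864
Denominator Σ(Δx_t−Δx̄)² = 314.2222
r_1(Δx) = -284.0864 / 314.2222 = -0.904

-0.904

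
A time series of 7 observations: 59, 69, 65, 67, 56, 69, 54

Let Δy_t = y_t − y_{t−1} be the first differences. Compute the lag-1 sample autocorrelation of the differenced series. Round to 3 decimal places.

-0.648

First differences Δy: 10, -4, 2, -11, 13, -15
Mean of differences = -0.8333
Numerator Σ(Δy_t−Δȳ)(Δy_{t+1}−Δȳ) = -408.6944
Denominator Σ(Δy_t−Δȳ)² = 630.8333
r_1(Δy) = -408.6944 / 630.8333 = -0.648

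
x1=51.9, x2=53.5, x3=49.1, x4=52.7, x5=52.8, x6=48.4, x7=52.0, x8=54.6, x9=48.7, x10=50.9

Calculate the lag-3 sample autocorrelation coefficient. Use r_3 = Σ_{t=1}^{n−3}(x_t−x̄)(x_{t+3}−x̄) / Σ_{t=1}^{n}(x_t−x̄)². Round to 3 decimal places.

Mean x̄ = (51.9 + 53.5 + 49.1 + 52.7 + 52.8 + 48.4 + 52.0 + 54.6 + 48.7 + 50.9)/10 = 51.4600
Numerator Σ_{t=1}^{7}(x_t−x̄)(x_{t+3}−x̄) = 23.5212
Denominator Σ(x_t−x̄)² = 40.7040
r_3 = 23.5212 / 40.7040 = 0.578

0.578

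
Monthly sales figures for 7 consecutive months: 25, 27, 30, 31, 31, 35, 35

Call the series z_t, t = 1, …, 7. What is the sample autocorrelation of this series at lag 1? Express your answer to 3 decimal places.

Mean z̄ = (25 + 27 + 30 + 31 + 31 + 35 + 35)/7 = 30.5714
Deviations from mean: -5.5714, -3.5714, -0.5714, 0.4286, 0.4286, 4.4286, 4.4286
Numerator Σ_{t=1}^{6}(z_t−z̄)(z_{t+1}−z̄) = 43.3878
Denominator Σ(z_t−z̄)² = 83.7143
r_1 = 43.3878 / 83.7143 = 0.518

0.518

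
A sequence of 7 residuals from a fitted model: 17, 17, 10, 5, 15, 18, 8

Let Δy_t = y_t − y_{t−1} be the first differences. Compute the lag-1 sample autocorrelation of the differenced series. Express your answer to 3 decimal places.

-0.058

First differences Δy: 0, -7, -5, 10, 3, -10
Mean of differences = -1.5000
Numerator Σ(Δy_t−Δȳ)(Δy_{t+1}−Δȳ) = -15.7500
Denominator Σ(Δy_t−Δȳ)² = 269.5000
r_1(Δy) = -15.7500 / 269.5000 = -0.058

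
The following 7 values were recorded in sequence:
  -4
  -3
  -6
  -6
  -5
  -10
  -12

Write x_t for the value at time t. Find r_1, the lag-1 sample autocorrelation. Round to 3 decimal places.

Mean x̄ = (-4 − 3 − 6 − 6 − 5 − 10 − 12)/7 = -6.5714
Deviations from mean: 2.5714, 3.5714, 0.5714, 0.5714, 1.5714, -3.4286, -5.4286
Σ(x_t−x̄)(x_{t+1}−x̄) = (9.1837) + (2.0408) + (0.3265) + (0.8980) + (-5.3878) + (18.6122) = 25.6735
Denominator Σ(x_t−x̄)² = 63.7143
r_1 = 25.6735 / 63.7143 = 0.403

0.403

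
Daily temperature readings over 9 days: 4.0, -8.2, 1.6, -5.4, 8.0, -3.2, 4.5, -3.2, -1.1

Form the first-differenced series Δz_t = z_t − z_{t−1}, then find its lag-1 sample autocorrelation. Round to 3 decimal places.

-0.822

First differences Δz: -12.2, 9.8, -7.0, 13.4, -11.2, 7.7, -7.7, 2.1
Mean of differences = -0.6375
Numerator Σ(Δz_t−Δz̄)(Δz_{t+1}−Δz̄) = -590.9589
Denominator Σ(Δz_t−Δz̄)² = 718.6188
r_1(Δz) = -590.9589 / 718.6188 = -0.822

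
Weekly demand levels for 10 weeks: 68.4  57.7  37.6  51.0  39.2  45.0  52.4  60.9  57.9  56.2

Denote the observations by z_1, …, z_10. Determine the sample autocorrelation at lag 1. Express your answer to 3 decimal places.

0.253

Mean z̄ = (68.4 + 57.7 + 37.6 + 51.0 + 39.2 + 45.0 + 52.4 + 60.9 + 57.9 + 56.2)/10 = 52.6300
Numerator Σ_{t=1}^{9}(z_t−z̄)(z_{t+1}−z̄) = 214.8621
Denominator Σ(z_t−z̄)² = 850.5010
r_1 = 214.8621 / 850.5010 = 0.253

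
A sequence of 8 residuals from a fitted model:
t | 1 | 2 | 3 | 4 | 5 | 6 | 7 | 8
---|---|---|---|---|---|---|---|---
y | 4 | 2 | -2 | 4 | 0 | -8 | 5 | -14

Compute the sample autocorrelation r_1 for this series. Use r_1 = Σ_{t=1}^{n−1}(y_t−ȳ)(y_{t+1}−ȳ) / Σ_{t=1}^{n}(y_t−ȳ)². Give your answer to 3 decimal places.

Mean ȳ = (4 + 2 − 2 + 4 + 0 − 8 + 5 − 14)/8 = -1.1250
Numerator Σ_{t=1}^{7}(y_t−ȳ)(y_{t+1}−ȳ) = -114.1406
Denominator Σ(y_t−ȳ)² = 314.8750
r_1 = -114.1406 / 314.8750 = -0.362

-0.362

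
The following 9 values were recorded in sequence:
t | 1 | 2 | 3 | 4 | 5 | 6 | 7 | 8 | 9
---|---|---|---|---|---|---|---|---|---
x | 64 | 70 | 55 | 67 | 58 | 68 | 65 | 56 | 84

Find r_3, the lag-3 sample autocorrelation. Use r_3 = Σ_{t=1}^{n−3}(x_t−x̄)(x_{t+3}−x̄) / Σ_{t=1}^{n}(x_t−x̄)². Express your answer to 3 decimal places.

Mean x̄ = (64 + 70 + 55 + 67 + 58 + 68 + 65 + 56 + 84)/9 = 65.2222
Σ(x_t−x̄)(x_{t+3}−x̄) = (-2.1728) + (-34.5062) + (-28.3951) + (-0.3951) + (66.6049) + (52.1605) = 53.2963
Denominator Σ(x_t−x̄)² = 629.5556
r_3 = 53.2963 / 629.5556 = 0.085

0.085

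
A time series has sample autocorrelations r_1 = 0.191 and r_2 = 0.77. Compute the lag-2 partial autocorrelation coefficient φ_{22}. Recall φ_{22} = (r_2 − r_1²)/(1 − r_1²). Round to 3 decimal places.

0.761

φ_{22} = (r_2 − r_1²) / (1 − r_1²)
r_1² = (0.191)² = 0.036481
Numerator = 0.77 − 0.0365 = 0.7335; denominator = 1 − 0.0365 = 0.9635
φ_{22} = 0.7335 / 0.9635 = 0.761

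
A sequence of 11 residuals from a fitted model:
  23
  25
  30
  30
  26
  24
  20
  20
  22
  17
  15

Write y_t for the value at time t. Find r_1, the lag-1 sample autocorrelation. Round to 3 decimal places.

0.652

Mean ȳ = (23 + 25 + 30 + 30 + 26 + 24 + 20 + 20 + 22 + 17 + 15)/11 = 22.9091
Numerator Σ_{t=1}^{10}(y_t−ȳ)(y_{t+1}−ȳ) = 150.6281
Denominator Σ(y_t−ȳ)² = 230.9091
r_1 = 150.6281 / 230.9091 = 0.652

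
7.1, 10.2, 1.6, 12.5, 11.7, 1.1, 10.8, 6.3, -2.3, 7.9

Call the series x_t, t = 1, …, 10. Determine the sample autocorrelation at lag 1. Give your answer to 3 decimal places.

Mean x̄ = (7.1 + 10.2 + 1.6 + 12.5 + 11.7 + 1.1 + 10.8 + 6.3 − 2.3 + 7.9)/10 = 6.6900
Numerator Σ_{t=1}^{9}(x_t−x̄)(x_{t+1}−x̄) = -76.8471
Denominator Σ(x_t−x̄)² = 227.8290
r_1 = -76.8471 / 227.8290 = -0.337

-0.337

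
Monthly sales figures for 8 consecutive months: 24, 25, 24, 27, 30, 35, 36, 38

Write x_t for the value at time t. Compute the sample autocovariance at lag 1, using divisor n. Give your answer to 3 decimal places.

19.451

Mean x̄ = (24 + 25 + 24 + 27 + 30 + 35 + 36 + 38)/8 = 29.8750
Deviations: -5.8750, -4.8750, -5.8750, -2.8750, 0.1250, 5.1250, 6.1250, 8.1250
Σ_{t=1}^{7}(x_t−x̄)(x_{t+1}−x̄) = 155.6094
γ_1 = 155.6094 / 8 = 19.451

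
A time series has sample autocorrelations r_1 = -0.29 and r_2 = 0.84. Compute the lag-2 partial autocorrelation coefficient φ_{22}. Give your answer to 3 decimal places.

0.825

φ_{22} = (r_2 − r_1²) / (1 − r_1²)
r_1² = (-0.29)² = 0.0841
Numerator = 0.84 − 0.0841 = 0.7559; denominator = 1 − 0.0841 = 0.9159
φ_{22} = 0.7559 / 0.9159 = 0.825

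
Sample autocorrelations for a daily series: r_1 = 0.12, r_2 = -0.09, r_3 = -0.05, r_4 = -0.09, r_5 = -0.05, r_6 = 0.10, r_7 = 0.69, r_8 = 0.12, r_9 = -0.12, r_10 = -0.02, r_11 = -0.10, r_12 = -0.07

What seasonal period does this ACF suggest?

The largest autocorrelation is r_7 = 0.69; the remaining lags stay at or below 0.12.
The dominant spike at lag 7 indicates a seasonal period of 7.

7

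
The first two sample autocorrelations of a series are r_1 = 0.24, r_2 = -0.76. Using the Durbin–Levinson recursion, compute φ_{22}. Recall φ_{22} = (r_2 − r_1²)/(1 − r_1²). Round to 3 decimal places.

φ_{22} = (r_2 − r_1²) / (1 − r_1²)
r_1² = (0.24)² = 0.0576
Numerator = -0.76 − 0.0576 = -0.8176; denominator = 1 − 0.0576 = 0.9424
φ_{22} = -0.8176 / 0.9424 = -0.868

-0.868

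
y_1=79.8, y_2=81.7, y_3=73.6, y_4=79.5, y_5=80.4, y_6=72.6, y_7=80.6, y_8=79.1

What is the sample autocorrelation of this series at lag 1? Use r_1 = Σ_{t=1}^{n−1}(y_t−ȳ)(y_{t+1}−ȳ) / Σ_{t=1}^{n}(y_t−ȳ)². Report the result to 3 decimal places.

Mean ȳ = (79.8 + 81.7 + 73.6 + 79.5 + 80.4 + 72.6 + 80.6 + 79.1)/8 = 78.4125
Numerator Σ_{t=1}^{7}(y_t−ȳ)(y_{t+1}−ȳ) = -37.0952
Denominator Σ(y_t−ȳ)² = 80.0688
r_1 = -37.0952 / 80.0688 = -0.463

-0.463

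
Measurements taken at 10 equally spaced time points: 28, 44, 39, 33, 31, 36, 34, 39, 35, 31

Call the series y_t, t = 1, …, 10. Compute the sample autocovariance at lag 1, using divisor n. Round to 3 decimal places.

-3.600

Mean ȳ = (28 + 44 + 39 + 33 + 31 + 36 + 34 + 39 + 35 + 31)/10 = 35.0000
Σ_{t=1}^{9}(y_t−ȳ)(y_{t+1}−ȳ) = -36.0000
γ_1 = -36.0000 / 10 = -3.600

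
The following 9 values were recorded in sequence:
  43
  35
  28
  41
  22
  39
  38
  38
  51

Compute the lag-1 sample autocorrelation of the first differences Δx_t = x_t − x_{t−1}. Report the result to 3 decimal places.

First differences Δx: -8, -7, 13, -19, 17, -1, 0, 13
Mean of differences = 1.0000
Numerator Σ(Δx_t−Δx̄)(Δx_{t+1}−Δx̄) = -626.0000
Denominator Σ(Δx_t−Δx̄)² = 1094.0000
r_1(Δx) = -626.0000 / 1094.0000 = -0.572

-0.572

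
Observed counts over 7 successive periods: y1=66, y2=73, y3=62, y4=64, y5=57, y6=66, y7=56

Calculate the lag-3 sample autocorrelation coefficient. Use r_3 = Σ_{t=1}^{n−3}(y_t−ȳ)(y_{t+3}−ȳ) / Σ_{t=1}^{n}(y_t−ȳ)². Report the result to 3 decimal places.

Mean ȳ = (66 + 73 + 62 + 64 + 57 + 66 + 56)/7 = 63.4286
Deviations from mean: 2.5714, 9.5714, -1.4286, 0.5714, -6.4286, 2.5714, -7.4286
Σ(y_t−ȳ)(y_{t+3}−ȳ) = (1.4694) + (-61.5306) + (-3.6735) + (-4.2449) = -67.9796
Denominator Σ(y_t−ȳ)² = 203.7143
r_3 = -67.9796 / 203.7143 = -0.334

-0.334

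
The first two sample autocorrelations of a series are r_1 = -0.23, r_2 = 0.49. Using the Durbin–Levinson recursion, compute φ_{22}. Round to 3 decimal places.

φ_{22} = (r_2 − r_1²) / (1 − r_1²)
r_1² = (-0.23)² = 0.0529
Numerator = 0.49 − 0.0529 = 0.4371; denominator = 1 − 0.0529 = 0.9471
φ_{22} = 0.4371 / 0.9471 = 0.462

0.462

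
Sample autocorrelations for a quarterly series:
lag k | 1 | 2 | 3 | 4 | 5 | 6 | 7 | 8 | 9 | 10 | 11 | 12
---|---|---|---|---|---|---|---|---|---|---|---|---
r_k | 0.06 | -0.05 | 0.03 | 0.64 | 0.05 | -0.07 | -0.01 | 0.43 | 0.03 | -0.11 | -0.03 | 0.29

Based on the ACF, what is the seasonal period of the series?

4

The largest autocorrelation is r_4 = 0.64, with weaker echoes at lags 8 (0.43) and 12 (0.29); the remaining lags stay at or below 0.06.
The dominant spike at lag 4 indicates a seasonal period of 4.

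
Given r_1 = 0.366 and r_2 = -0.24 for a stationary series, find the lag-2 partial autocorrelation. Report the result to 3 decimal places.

φ_{22} = (r_2 − r_1²) / (1 − r_1²)
r_1² = (0.366)² = 0.133956
Numerator = -0.24 − 0.1340 = -0.3740; denominator = 1 − 0.1340 = 0.8660
φ_{22} = -0.3740 / 0.8660 = -0.432

-0.432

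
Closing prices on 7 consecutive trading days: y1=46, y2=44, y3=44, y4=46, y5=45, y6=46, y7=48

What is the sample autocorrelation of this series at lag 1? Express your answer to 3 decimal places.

Mean ȳ = (46 + 44 + 44 + 46 + 45 + 46 + 48)/7 = 45.5714
Σ(y_t−ȳ)(y_{t+1}−ȳ) = (-0.6735) + (2.4694) + (-0.6735) + (-0.2449) + (-0.2449) + (1.0408) = 1.6735
Denominator Σ(y_t−ȳ)² = 11.7143
r_1 = 1.6735 / 11.7143 = 0.143

0.143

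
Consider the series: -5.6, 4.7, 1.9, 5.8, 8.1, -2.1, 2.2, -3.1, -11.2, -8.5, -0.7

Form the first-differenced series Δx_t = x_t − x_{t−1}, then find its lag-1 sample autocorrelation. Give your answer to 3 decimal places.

First differences Δx: 10.3, -2.8, 3.9, 2.3, -10.2, 4.3, -5.3, -8.1, 2.7, 7.8
Mean of differences = 0.4900
Numerator Σ(Δx_t−Δx̄)(Δx_{t+1}−Δx̄) = -72.5521
Denominator Σ(Δx_t−Δx̄)² = 416.3890
r_1(Δx) = -72.5521 / 416.3890 = -0.174

-0.174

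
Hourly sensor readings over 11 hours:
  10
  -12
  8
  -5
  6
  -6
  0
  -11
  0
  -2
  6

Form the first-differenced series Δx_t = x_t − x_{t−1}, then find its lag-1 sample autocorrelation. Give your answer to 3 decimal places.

-0.763

First differences Δx: -22, 20, -13, 11, -12, 6, -11, 11, -2, 8
Mean of differences = -0.4000
Numerator Σ(Δx_t−Δx̄)(Δx_{t+1}−Δx̄) = -1268.1600
Denominator Σ(Δx_t−Δx̄)² = 1662.4000
r_1(Δx) = -1268.1600 / 1662.4000 = -0.763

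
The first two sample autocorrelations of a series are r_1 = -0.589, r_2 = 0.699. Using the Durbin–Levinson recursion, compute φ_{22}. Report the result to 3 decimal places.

φ_{22} = (r_2 − r_1²) / (1 − r_1²)
r_1² = (-0.589)² = 0.346921
Numerator = 0.699 − 0.3469 = 0.3521; denominator = 1 − 0.3469 = 0.6531
φ_{22} = 0.3521 / 0.6531 = 0.539

0.539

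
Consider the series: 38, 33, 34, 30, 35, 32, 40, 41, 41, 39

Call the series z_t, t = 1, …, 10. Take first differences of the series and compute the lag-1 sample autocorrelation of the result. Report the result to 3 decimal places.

First differences Δz: -5, 1, -4, 5, -3, 8, 1, 0, -2
Mean of differences = 0.1111
Numerator Σ(Δz_t−Δz̄)(Δz_{t+1}−Δz̄) = -60.9012
Denominator Σ(Δz_t−Δz̄)² = 144.8889
r_1(Δz) = -60.9012 / 144.8889 = -0.420

-0.420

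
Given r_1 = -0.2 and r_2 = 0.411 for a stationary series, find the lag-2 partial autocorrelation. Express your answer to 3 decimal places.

φ_{22} = (r_2 − r_1²) / (1 − r_1²)
r_1² = (-0.2)² = 0.04
Numerator = 0.411 − 0.0400 = 0.3710; denominator = 1 − 0.0400 = 0.9600
φ_{22} = 0.3710 / 0.9600 = 0.386

0.386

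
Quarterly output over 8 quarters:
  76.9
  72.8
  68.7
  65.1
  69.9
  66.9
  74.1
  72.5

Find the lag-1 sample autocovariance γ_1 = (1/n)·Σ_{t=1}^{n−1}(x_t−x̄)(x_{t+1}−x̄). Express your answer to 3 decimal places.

2.725

Mean x̄ = (76.9 + 72.8 + 68.7 + 65.1 + 69.9 + 66.9 + 74.1 + 72.5)/8 = 70.8625
Σ_{t=1}^{7}(x_t−x̄)(x_{t+1}−x̄) = 21.8023
γ_1 = 21.8023 / 8 = 2.725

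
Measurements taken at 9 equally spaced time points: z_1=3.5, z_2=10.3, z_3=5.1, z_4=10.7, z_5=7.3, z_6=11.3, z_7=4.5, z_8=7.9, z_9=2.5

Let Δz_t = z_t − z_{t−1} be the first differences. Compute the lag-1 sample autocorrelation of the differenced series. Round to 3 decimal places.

-0.758

First differences Δz: 6.8, -5.2, 5.6, -3.4, 4.0, -6.8, 3.4, -5.4
Mean of differences = -0.1250
Numerator Σ(Δz_t−Δz̄)(Δz_{t+1}−Δz̄) = -166.1156
Denominator Σ(Δz_t−Δz̄)² = 219.0350
r_1(Δz) = -166.1156 / 219.0350 = -0.758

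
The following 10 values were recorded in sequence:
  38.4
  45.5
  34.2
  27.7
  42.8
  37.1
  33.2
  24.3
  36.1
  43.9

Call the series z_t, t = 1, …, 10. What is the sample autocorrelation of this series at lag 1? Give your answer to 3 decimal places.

0.007

Mean z̄ = (38.4 + 45.5 + 34.2 + 27.7 + 42.8 + 37.1 + 33.2 + 24.3 + 36.1 + 43.9)/10 = 36.3200
Numerator Σ_{t=1}^{9}(z_t−z̄)(z_{t+1}−z̄) = 3.1496
Denominator Σ(z_t−z̄)² = 421.7160
r_1 = 3.1496 / 421.7160 = 0.007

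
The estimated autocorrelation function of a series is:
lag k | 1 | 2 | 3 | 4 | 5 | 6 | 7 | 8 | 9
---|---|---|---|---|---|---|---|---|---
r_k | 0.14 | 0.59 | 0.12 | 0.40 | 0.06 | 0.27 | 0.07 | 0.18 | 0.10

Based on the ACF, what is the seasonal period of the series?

The largest autocorrelation is r_2 = 0.59, with weaker echoes at lags 4 (0.40), 6 (0.27) and 8 (0.18); the remaining lags stay at or below 0.14.
The dominant spike at lag 2 indicates a seasonal period of 2.

2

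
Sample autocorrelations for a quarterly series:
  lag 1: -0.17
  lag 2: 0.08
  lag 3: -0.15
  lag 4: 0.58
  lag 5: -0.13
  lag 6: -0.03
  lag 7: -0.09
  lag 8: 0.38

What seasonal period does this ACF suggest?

The largest autocorrelation is r_4 = 0.58, with a weaker echo at lag 8 (0.38); the remaining lags stay at or below 0.08.
The dominant spike at lag 4 indicates a seasonal period of 4.

4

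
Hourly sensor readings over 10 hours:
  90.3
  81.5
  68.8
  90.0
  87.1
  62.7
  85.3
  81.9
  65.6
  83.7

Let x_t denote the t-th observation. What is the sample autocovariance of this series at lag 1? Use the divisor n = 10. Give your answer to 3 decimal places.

Mean x̄ = (90.3 + 81.5 + 68.8 + 90.0 + 87.1 + 62.7 + 85.3 + 81.9 + 65.6 + 83.7)/10 = 79.6900
Σ_{t=1}^{9}(x_t−x̄)(x_{t+1}−x̄) = -332.8371
γ_1 = -332.8371 / 10 = -33.284

-33.284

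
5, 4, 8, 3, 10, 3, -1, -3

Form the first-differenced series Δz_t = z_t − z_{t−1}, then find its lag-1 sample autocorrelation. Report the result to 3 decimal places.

-0.524

First differences Δz: -1, 4, -5, 7, -7, -4, -2
Mean of differences = -1.1429
Numerator Σ(Δz_t−Δz̄)(Δz_{t+1}−Δz̄) = -79.0204
Denominator Σ(Δz_t−Δz̄)² = 150.8571
r_1(Δz) = -79.0204 / 150.8571 = -0.524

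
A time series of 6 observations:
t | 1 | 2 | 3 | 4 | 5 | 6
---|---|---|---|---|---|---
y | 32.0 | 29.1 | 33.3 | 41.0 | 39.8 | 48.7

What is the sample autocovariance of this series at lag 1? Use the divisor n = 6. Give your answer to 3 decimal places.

Mean ȳ = (32.0 + 29.1 + 33.3 + 41.0 + 39.8 + 48.7)/6 = 37.3167
Deviations: -5.3167, -8.2167, -4.0167, 3.6833, 2.4833, 11.3833
Σ_{t=1}^{5}(y_t−ȳ)(y_{t+1}−ȳ) = 99.3097
γ_1 = 99.3097 / 6 = 16.552

16.552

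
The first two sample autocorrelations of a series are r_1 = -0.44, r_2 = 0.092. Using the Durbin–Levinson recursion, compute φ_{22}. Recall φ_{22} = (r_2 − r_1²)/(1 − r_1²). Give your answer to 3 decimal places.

φ_{22} = (r_2 − r_1²) / (1 − r_1²)
r_1² = (-0.44)² = 0.1936
Numerator = 0.092 − 0.1936 = -0.1016; denominator = 1 − 0.1936 = 0.8064
φ_{22} = -0.1016 / 0.8064 = -0.126

-0.126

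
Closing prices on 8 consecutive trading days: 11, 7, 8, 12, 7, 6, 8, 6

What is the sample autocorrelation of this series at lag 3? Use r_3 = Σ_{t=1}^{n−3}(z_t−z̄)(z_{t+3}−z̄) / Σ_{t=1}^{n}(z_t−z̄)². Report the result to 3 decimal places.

0.418

Mean z̄ = (11 + 7 + 8 + 12 + 7 + 6 + 8 + 6)/8 = 8.1250
Numerator Σ_{t=1}^{5}(z_t−z̄)(z_{t+3}−z̄) = 14.5781
Denominator Σ(z_t−z̄)² = 34.8750
r_3 = 14.5781 / 34.8750 = 0.418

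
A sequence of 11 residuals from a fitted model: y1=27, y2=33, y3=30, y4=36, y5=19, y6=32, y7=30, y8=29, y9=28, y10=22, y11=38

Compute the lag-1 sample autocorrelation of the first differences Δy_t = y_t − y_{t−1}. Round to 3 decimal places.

First differences Δy: 6, -3, 6, -17, 13, -2, -1, -1, -6, 16
Mean of differences = 1.1000
Numerator Σ(Δy_t−Δȳ)(Δy_{t+1}−Δȳ) = -461.1100
Denominator Σ(Δy_t−Δȳ)² = 824.9000
r_1(Δy) = -461.1100 / 824.9000 = -0.559

-0.559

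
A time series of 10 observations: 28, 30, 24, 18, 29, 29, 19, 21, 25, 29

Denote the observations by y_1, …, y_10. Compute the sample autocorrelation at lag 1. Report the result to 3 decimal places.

0.032

Mean ȳ = (28 + 30 + 24 + 18 + 29 + 29 + 19 + 21 + 25 + 29)/10 = 25.2000
Numerator Σ_{t=1}^{9}(y_t−ȳ)(y_{t+1}−ȳ) = 5.9600
Denominator Σ(y_t−ȳ)² = 183.6000
r_1 = 5.9600 / 183.6000 = 0.032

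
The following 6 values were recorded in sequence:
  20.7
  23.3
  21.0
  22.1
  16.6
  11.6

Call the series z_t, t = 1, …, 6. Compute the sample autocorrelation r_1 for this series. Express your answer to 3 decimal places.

Mean z̄ = (20.7 + 23.3 + 21.0 + 22.1 + 16.6 + 11.6)/6 = 19.2167
Deviations from mean: 1.4833, 4.0833, 1.7833, 2.8833, -2.6167, -7.6167
Σ(z_t−z̄)(z_{t+1}−z̄) = (6.0569) + (7.2819) + (5.1419) + (-7.5447) + (19.9303) = 30.8664
Denominator Σ(z_t−z̄)² = 95.2283
r_1 = 30.8664 / 95.2283 = 0.324

0.324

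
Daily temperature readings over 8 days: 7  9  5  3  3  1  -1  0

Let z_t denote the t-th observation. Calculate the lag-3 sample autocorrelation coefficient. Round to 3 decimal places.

-0.053

Mean z̄ = (7 + 9 + 5 + 3 + 3 + 1 − 1 + 0)/8 = 3.3750
Σ(z_t−z̄)(z_{t+3}−z̄) = (-1.3594) + (-2.1094) + (-3.8594) + (1.6406) + (1.2656) = -4.4219
Denominator Σ(z_t−z̄)² = 83.8750
r_3 = -4.4219 / 83.8750 = -0.053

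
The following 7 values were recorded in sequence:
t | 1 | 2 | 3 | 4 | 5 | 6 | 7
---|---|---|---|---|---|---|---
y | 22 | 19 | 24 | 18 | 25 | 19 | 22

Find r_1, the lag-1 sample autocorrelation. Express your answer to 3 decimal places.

Mean ȳ = (22 + 19 + 24 + 18 + 25 + 19 + 22)/7 = 21.2857
Σ(y_t−ȳ)(y_{t+1}−ȳ) = (-1.6327) + (-6.2041) + (-8.9184) + (-12.2041) + (-8.4898) + (-1.6327) = -39.0816
Denominator Σ(y_t−ȳ)² = 43.4286
r_1 = -39.0816 / 43.4286 = -0.900

-0.900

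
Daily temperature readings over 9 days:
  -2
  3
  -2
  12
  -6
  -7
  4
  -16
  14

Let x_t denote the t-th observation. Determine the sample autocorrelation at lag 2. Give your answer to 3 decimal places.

Mean x̄ = (-2 + 3 − 2 + 12 − 6 − 7 + 4 − 16 + 14)/9 = 0.0000
Σ(x_t−x̄)(x_{t+2}−x̄) = (4.0000) + (36.0000) + (12.0000) + (-84.0000) + (-24.0000) + (112.0000) + (56.0000) = 112.0000
Denominator Σ(x_t−x̄)² = 714.0000
r_2 = 112.0000 / 714.0000 = 0.157

0.157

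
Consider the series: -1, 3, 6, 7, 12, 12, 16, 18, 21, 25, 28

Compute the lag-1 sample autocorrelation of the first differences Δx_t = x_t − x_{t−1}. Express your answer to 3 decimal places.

First differences Δx: 4, 3, 1, 5, 0, 4, 2, 3, 4, 3
Mean of differences = 2.9000
Numerator Σ(Δx_t−Δx̄)(Δx_{t+1}−Δx̄) = -14.2100
Denominator Σ(Δx_t−Δx̄)² = 20.9000
r_1(Δx) = -14.2100 / 20.9000 = -0.680

-0.680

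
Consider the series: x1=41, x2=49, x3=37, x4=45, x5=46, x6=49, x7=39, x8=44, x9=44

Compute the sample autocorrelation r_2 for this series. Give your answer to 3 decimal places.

Mean x̄ = (41 + 49 + 37 + 45 + 46 + 49 + 39 + 44 + 44)/9 = 43.7778
Σ(x_t−x̄)(x_{t+2}−x̄) = (18.8272) + (6.3827) + (-15.0617) + (6.3827) + (-10.6173) + (1.1605) + (-1.0617) = 6.0123
Denominator Σ(x_t−x̄)² = 137.5556
r_2 = 6.0123 / 137.5556 = 0.044

0.044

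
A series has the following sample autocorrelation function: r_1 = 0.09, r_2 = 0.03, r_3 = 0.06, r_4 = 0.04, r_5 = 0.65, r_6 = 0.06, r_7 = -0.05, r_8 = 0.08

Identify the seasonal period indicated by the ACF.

5

The largest autocorrelation is r_5 = 0.65; the remaining lags stay at or below 0.09.
The dominant spike at lag 5 indicates a seasonal period of 5.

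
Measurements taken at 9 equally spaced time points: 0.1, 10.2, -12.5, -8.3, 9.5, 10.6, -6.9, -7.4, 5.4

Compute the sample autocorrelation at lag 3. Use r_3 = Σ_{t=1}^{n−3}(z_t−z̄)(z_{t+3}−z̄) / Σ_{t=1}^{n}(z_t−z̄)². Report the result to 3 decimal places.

0.010

Mean z̄ = (0.1 + 10.2 − 12.5 − 8.3 + 9.5 + 10.6 − 6.9 − 7.4 + 5.4)/9 = 0.0778
Σ(z_t−z̄)(z_{t+3}−z̄) = (-0.1862) + (95.3738) + (-132.3462) + (58.4583) + (-70.4573) + (56.0016) = 6.8441
Denominator Σ(z_t−z̄)² = 663.2756
r_3 = 6.8441 / 663.2756 = 0.010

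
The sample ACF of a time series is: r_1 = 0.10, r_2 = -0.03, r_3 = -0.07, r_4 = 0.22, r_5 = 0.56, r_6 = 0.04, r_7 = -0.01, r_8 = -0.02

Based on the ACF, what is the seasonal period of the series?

5

The largest autocorrelation is r_5 = 0.56; the remaining lags stay at or below 0.22.
The dominant spike at lag 5 indicates a seasonal period of 5.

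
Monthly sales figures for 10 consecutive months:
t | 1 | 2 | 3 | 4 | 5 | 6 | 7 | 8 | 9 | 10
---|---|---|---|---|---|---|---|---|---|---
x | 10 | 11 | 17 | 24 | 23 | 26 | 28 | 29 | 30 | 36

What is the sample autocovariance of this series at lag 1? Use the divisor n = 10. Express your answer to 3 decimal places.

Mean x̄ = (10 + 11 + 17 + 24 + 23 + 26 + 28 + 29 + 30 + 36)/10 = 23.4000
Σ_{t=1}^{9}(x_t−x̄)(x_{t+1}−x̄) = 398.2400
γ_1 = 398.2400 / 10 = 39.824

39.824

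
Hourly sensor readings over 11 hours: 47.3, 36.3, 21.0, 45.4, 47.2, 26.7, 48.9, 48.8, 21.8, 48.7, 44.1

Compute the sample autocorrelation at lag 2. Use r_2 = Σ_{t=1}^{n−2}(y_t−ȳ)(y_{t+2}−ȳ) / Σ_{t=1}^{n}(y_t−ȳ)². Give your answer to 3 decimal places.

-0.464

Mean ȳ = (47.3 + 36.3 + 21.0 + 45.4 + 47.2 + 26.7 + 48.9 + 48.8 + 21.8 + 48.7 + 44.1)/11 = 39.6545
Numerator Σ_{t=1}^{9}(y_t−ȳ)(y_{t+2}−ȳ) = -587.5169
Denominator Σ(y_t−ȳ)² = 1264.9473
r_2 = -587.5169 / 1264.9473 = -0.464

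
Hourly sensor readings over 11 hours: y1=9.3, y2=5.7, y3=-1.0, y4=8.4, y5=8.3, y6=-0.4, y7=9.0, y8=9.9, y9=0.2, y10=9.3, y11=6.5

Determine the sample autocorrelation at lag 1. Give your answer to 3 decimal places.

-0.403

Mean ȳ = (9.3 + 5.7 − 1.0 + 8.4 + 8.3 − 0.4 + 9.0 + 9.9 + 0.2 + 9.3 + 6.5)/11 = 5.9273
Numerator Σ_{t=1}^{10}(y_t−ȳ)(y_{t+1}−ȳ) = -72.8398
Denominator Σ(y_t−ȳ)² = 180.9218
r_1 = -72.8398 / 180.9218 = -0.403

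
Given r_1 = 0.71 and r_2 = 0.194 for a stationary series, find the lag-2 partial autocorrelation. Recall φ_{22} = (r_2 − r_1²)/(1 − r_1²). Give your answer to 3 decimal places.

-0.625

φ_{22} = (r_2 − r_1²) / (1 − r_1²)
r_1² = (0.71)² = 0.5041
Numerator = 0.194 − 0.5041 = -0.3101; denominator = 1 − 0.5041 = 0.4959
φ_{22} = -0.3101 / 0.4959 = -0.625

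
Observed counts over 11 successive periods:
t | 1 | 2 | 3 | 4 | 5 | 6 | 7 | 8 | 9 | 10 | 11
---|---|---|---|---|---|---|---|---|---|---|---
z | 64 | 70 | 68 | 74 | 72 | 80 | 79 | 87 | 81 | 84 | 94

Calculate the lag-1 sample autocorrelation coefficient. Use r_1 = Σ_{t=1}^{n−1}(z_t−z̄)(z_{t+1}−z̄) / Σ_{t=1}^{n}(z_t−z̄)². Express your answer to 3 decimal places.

Mean z̄ = (64 + 70 + 68 + 74 + 72 + 80 + 79 + 87 + 81 + 84 + 94)/11 = 77.5455
Numerator Σ_{t=1}^{10}(z_t−z̄)(z_{t+1}−z̄) = 392.6116
Denominator Σ(z_t−z̄)² = 796.7273
r_1 = 392.6116 / 796.7273 = 0.493

0.493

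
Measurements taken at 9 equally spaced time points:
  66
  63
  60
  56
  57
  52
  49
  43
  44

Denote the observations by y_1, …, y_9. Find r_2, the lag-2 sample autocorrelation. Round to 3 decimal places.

Mean ȳ = (66 + 63 + 60 + 56 + 57 + 52 + 49 + 43 + 44)/9 = 54.4444
Numerator Σ_{t=1}^{7}(y_t−ȳ)(y_{t+2}−ȳ) = 158.8272
Denominator Σ(y_t−ȳ)² = 522.2222
r_2 = 158.8272 / 522.2222 = 0.304

0.304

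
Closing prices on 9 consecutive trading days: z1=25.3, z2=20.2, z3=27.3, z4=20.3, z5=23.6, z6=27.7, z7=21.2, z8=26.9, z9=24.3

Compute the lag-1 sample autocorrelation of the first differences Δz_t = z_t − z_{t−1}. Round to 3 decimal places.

-0.739

First differences Δz: -5.1, 7.1, -7.0, 3.3, 4.1, -6.5, 5.7, -2.6
Mean of differences = -0.1250
Numerator Σ(Δz_t−Δz̄)(Δz_{t+1}−Δz̄) = -173.1781
Denominator Σ(Δz_t−Δz̄)² = 234.4950
r_1(Δz) = -173.1781 / 234.4950 = -0.739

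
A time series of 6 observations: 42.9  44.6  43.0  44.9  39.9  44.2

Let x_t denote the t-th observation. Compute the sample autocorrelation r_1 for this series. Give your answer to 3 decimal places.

Mean x̄ = (42.9 + 44.6 + 43.0 + 44.9 + 39.9 + 44.2)/6 = 43.2500
Σ(x_t−x̄)(x_{t+1}−x̄) = (-0.4725) + (-0.3375) + (-0.4125) + (-5.5275) + (-3.1825) = -9.9325
Denominator Σ(x_t−x̄)² = 16.8550
r_1 = -9.9325 / 16.8550 = -0.589

-0.589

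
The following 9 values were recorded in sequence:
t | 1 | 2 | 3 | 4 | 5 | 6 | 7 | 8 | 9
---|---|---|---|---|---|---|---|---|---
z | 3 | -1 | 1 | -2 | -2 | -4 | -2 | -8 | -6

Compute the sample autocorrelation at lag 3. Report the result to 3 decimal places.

0.011

Mean z̄ = (3 − 1 + 1 − 2 − 2 − 4 − 2 − 8 − 6)/9 = -2.3333
Numerator Σ_{t=1}^{6}(z_t−z̄)(z_{t+3}−z̄) = 1.0000
Denominator Σ(z_t−z̄)² = 90.0000
r_3 = 1.0000 / 90.0000 = 0.011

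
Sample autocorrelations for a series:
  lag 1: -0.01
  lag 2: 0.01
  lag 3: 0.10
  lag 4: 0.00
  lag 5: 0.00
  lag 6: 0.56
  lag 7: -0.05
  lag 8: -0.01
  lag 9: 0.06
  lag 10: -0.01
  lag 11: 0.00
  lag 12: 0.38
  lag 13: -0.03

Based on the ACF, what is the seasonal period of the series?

6

The largest autocorrelation is r_6 = 0.56, with a weaker echo at lag 12 (0.38); the remaining lags stay at or below 0.10.
The dominant spike at lag 6 indicates a seasonal period of 6.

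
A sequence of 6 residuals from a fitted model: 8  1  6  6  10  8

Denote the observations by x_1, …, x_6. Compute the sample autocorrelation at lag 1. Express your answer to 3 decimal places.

Mean x̄ = (8 + 1 + 6 + 6 + 10 + 8)/6 = 6.5000
Σ(x_t−x̄)(x_{t+1}−x̄) = (-8.2500) + (2.7500) + (0.2500) + (-1.7500) + (5.2500) = -1.7500
Denominator Σ(x_t−x̄)² = 47.5000
r_1 = -1.7500 / 47.5000 = -0.037

-0.037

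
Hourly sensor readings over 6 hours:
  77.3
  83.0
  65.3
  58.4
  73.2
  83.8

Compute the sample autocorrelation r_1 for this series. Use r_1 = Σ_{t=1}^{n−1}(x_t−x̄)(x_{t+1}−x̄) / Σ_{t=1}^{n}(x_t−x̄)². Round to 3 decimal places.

0.165

Mean x̄ = (77.3 + 83.0 + 65.3 + 58.4 + 73.2 + 83.8)/6 = 73.5000
Σ(x_t−x̄)(x_{t+1}−x̄) = (36.1000) + (-77.9000) + (123.8200) + (4.5300) + (-3.0900) = 83.4600
Denominator Σ(x_t−x̄)² = 506.1200
r_1 = 83.4600 / 506.1200 = 0.165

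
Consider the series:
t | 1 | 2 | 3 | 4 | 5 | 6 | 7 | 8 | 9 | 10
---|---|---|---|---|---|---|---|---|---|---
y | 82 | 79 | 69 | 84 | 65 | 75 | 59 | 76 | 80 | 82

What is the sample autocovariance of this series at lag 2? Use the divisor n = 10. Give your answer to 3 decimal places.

Mean ȳ = (82 + 79 + 69 + 84 + 65 + 75 + 59 + 76 + 80 + 82)/10 = 75.1000
Σ_{t=1}^{8}(y_t−ȳ)(y_{t+2}−ȳ) = 143.1800
γ_2 = 143.1800 / 10 = 14.318

14.318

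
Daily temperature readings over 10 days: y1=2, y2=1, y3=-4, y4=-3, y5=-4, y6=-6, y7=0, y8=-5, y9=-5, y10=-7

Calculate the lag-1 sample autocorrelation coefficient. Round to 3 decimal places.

Mean ȳ = (2 + 1 − 4 − 3 − 4 − 6 + 0 − 5 − 5 − 7)/10 = -3.1000
Numerator Σ_{t=1}^{9}(y_t−ȳ)(y_{t+1}−ȳ) = 15.7900
Denominator Σ(y_t−ȳ)² = 84.9000
r_1 = 15.7900 / 84.9000 = 0.186

0.186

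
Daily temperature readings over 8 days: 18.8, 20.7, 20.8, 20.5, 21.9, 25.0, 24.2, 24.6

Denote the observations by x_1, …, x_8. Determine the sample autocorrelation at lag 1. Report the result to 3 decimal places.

Mean x̄ = (18.8 + 20.7 + 20.8 + 20.5 + 21.9 + 25.0 + 24.2 + 24.6)/8 = 22.0625
Deviations from mean: -3.2625, -1.3625, -1.2625, -1.5625, -0.1625, 2.9375, 2.1375, 2.5375
Numerator Σ_{t=1}^{7}(x_t−x̄)(x_{t+1}−x̄) = 19.6173
Denominator Σ(x_t−x̄)² = 36.1988
r_1 = 19.6173 / 36.1988 = 0.542

0.542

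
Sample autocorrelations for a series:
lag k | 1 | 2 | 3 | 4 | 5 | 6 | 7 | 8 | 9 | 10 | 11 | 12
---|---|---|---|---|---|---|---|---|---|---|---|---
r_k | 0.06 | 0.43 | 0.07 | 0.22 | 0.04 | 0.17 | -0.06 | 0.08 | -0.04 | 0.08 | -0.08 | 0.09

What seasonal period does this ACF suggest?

The largest autocorrelation is r_2 = 0.43, with weaker echoes at lags 4 (0.22) and 6 (0.17); the remaining lags stay at or below 0.09.
The dominant spike at lag 2 indicates a seasonal period of 2.

2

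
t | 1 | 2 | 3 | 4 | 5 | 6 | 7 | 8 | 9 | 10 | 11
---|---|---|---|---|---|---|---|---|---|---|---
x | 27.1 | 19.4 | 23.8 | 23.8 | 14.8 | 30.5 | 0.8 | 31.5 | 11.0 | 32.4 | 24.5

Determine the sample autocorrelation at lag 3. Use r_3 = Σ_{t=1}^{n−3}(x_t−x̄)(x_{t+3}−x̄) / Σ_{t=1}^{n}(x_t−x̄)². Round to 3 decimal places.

Mean x̄ = (27.1 + 19.4 + 23.8 + 23.8 + 14.8 + 30.5 + 0.8 + 31.5 + 11.0 + 32.4 + 24.5)/11 = 21.7818
Numerator Σ_{t=1}^{8}(x_t−x̄)(x_{t+3}−x̄) = -355.6092
Denominator Σ(x_t−x̄)² = 937.9164
r_3 = -355.6092 / 937.9164 = -0.379

-0.379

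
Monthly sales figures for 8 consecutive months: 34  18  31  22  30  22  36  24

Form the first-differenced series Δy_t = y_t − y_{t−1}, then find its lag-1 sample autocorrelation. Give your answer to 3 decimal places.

First differences Δy: -16, 13, -9, 8, -8, 14, -12
Mean of differences = -1.4286
Numerator Σ(Δy_t−Δȳ)(Δy_{t+1}−Δȳ) = -717.3265
Denominator Σ(Δy_t−Δȳ)² = 959.7143
r_1(Δy) = -717.3265 / 959.7143 = -0.747

-0.747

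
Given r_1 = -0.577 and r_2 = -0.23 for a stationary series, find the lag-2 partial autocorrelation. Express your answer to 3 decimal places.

φ_{22} = (r_2 − r_1²) / (1 − r_1²)
r_1² = (-0.577)² = 0.332929
Numerator = -0.23 − 0.3329 = -0.5629; denominator = 1 − 0.3329 = 0.6671
φ_{22} = -0.5629 / 0.6671 = -0.844

-0.844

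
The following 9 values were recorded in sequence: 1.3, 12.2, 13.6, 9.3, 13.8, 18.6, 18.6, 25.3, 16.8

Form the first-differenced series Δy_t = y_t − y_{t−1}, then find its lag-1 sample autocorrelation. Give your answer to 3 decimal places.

First differences Δy: 10.9, 1.4, -4.3, 4.5, 4.8, 0.0, 6.7, -8.5
Mean of differences = 1.9375
Numerator Σ(Δy_t−Δȳ)(Δy_{t+1}−Δȳ) = -74.5952
Denominator Σ(Δy_t−Δȳ)² = 269.6588
r_1(Δy) = -74.5952 / 269.6588 = -0.277

-0.277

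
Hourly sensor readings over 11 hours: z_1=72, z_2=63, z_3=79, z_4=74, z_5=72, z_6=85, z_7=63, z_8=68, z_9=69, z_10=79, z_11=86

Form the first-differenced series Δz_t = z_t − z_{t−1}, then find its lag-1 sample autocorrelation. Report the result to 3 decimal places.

-0.490

First differences Δz: -9, 16, -5, -2, 13, -22, 5, 1, 10, 7
Mean of differences = 1.4000
Numerator Σ(Δz_t−Δz̄)(Δz_{t+1}−Δz̄) = -575.3600
Denominator Σ(Δz_t−Δz̄)² = 1174.4000
r_1(Δz) = -575.3600 / 1174.4000 = -0.490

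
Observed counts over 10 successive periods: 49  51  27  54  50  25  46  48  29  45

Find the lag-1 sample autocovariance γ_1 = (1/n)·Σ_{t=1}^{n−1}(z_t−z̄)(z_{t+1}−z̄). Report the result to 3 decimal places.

Mean z̄ = (49 + 51 + 27 + 54 + 50 + 25 + 46 + 48 + 29 + 45)/10 = 42.4000
Σ_{t=1}^{9}(z_t−z̄)(z_{t+1}−z̄) = -450.7600
γ_1 = -450.7600 / 10 = -45.076

-45.076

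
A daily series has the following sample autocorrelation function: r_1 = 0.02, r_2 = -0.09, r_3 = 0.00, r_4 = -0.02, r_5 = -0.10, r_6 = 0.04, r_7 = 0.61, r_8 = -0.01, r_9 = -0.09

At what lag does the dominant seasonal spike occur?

7

The largest autocorrelation is r_7 = 0.61; the remaining lags stay at or below 0.04.
The dominant spike at lag 7 indicates a seasonal period of 7.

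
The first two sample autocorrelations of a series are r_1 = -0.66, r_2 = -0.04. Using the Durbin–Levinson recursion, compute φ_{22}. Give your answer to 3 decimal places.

φ_{22} = (r_2 − r_1²) / (1 − r_1²)
r_1² = (-0.66)² = 0.4356
Numerator = -0.04 − 0.4356 = -0.4756; denominator = 1 − 0.4356 = 0.5644
φ_{22} = -0.4756 / 0.5644 = -0.843

-0.843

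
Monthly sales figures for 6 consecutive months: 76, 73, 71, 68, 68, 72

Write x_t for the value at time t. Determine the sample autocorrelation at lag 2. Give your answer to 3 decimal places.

Mean x̄ = (76 + 73 + 71 + 68 + 68 + 72)/6 = 71.3333
Deviations from mean: 4.6667, 1.6667, -0.3333, -3.3333, -3.3333, 0.6667
Σ(x_t−x̄)(x_{t+2}−x̄) = (-1.5556) + (-5.5556) + (1.1111) + (-2.2222) = -8.2222
Denominator Σ(x_t−x̄)² = 47.3333
r_2 = -8.2222 / 47.3333 = -0.174

-0.174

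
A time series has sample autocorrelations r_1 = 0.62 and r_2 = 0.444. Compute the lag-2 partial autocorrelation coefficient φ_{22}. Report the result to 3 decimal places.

0.097

φ_{22} = (r_2 − r_1²) / (1 − r_1²)
r_1² = (0.62)² = 0.3844
Numerator = 0.444 − 0.3844 = 0.0596; denominator = 1 − 0.3844 = 0.6156
φ_{22} = 0.0596 / 0.6156 = 0.097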